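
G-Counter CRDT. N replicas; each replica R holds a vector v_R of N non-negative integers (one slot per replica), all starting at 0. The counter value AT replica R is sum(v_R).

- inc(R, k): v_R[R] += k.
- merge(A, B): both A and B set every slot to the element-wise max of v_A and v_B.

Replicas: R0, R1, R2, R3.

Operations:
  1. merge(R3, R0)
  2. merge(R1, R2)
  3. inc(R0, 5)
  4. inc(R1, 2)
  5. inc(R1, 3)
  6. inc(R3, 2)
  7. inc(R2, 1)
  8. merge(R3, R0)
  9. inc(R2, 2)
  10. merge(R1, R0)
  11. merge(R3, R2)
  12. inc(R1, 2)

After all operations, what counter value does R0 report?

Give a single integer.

Answer: 12

Derivation:
Op 1: merge R3<->R0 -> R3=(0,0,0,0) R0=(0,0,0,0)
Op 2: merge R1<->R2 -> R1=(0,0,0,0) R2=(0,0,0,0)
Op 3: inc R0 by 5 -> R0=(5,0,0,0) value=5
Op 4: inc R1 by 2 -> R1=(0,2,0,0) value=2
Op 5: inc R1 by 3 -> R1=(0,5,0,0) value=5
Op 6: inc R3 by 2 -> R3=(0,0,0,2) value=2
Op 7: inc R2 by 1 -> R2=(0,0,1,0) value=1
Op 8: merge R3<->R0 -> R3=(5,0,0,2) R0=(5,0,0,2)
Op 9: inc R2 by 2 -> R2=(0,0,3,0) value=3
Op 10: merge R1<->R0 -> R1=(5,5,0,2) R0=(5,5,0,2)
Op 11: merge R3<->R2 -> R3=(5,0,3,2) R2=(5,0,3,2)
Op 12: inc R1 by 2 -> R1=(5,7,0,2) value=14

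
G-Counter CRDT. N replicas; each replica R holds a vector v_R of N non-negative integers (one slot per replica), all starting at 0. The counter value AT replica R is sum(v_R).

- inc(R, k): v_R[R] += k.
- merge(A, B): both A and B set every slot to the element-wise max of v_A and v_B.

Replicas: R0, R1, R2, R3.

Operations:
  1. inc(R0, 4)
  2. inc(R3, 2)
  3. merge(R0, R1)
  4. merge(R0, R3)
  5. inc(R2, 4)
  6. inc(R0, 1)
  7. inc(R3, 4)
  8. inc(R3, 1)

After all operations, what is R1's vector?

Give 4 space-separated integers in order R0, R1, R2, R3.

Op 1: inc R0 by 4 -> R0=(4,0,0,0) value=4
Op 2: inc R3 by 2 -> R3=(0,0,0,2) value=2
Op 3: merge R0<->R1 -> R0=(4,0,0,0) R1=(4,0,0,0)
Op 4: merge R0<->R3 -> R0=(4,0,0,2) R3=(4,0,0,2)
Op 5: inc R2 by 4 -> R2=(0,0,4,0) value=4
Op 6: inc R0 by 1 -> R0=(5,0,0,2) value=7
Op 7: inc R3 by 4 -> R3=(4,0,0,6) value=10
Op 8: inc R3 by 1 -> R3=(4,0,0,7) value=11

Answer: 4 0 0 0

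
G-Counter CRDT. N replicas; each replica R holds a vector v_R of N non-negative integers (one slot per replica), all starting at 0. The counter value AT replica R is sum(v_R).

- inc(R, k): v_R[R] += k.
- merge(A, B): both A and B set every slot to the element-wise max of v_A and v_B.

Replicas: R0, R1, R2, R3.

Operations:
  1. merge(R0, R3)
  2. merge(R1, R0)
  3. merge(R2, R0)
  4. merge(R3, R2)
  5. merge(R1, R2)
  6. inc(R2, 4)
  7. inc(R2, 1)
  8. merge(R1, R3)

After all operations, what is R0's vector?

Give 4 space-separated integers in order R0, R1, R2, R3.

Op 1: merge R0<->R3 -> R0=(0,0,0,0) R3=(0,0,0,0)
Op 2: merge R1<->R0 -> R1=(0,0,0,0) R0=(0,0,0,0)
Op 3: merge R2<->R0 -> R2=(0,0,0,0) R0=(0,0,0,0)
Op 4: merge R3<->R2 -> R3=(0,0,0,0) R2=(0,0,0,0)
Op 5: merge R1<->R2 -> R1=(0,0,0,0) R2=(0,0,0,0)
Op 6: inc R2 by 4 -> R2=(0,0,4,0) value=4
Op 7: inc R2 by 1 -> R2=(0,0,5,0) value=5
Op 8: merge R1<->R3 -> R1=(0,0,0,0) R3=(0,0,0,0)

Answer: 0 0 0 0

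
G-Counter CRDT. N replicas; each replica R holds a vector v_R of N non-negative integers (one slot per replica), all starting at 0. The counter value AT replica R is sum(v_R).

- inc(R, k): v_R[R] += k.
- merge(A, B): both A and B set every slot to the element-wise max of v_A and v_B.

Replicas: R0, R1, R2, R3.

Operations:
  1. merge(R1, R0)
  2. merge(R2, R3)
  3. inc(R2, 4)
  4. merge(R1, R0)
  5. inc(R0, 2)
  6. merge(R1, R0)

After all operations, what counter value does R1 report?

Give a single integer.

Answer: 2

Derivation:
Op 1: merge R1<->R0 -> R1=(0,0,0,0) R0=(0,0,0,0)
Op 2: merge R2<->R3 -> R2=(0,0,0,0) R3=(0,0,0,0)
Op 3: inc R2 by 4 -> R2=(0,0,4,0) value=4
Op 4: merge R1<->R0 -> R1=(0,0,0,0) R0=(0,0,0,0)
Op 5: inc R0 by 2 -> R0=(2,0,0,0) value=2
Op 6: merge R1<->R0 -> R1=(2,0,0,0) R0=(2,0,0,0)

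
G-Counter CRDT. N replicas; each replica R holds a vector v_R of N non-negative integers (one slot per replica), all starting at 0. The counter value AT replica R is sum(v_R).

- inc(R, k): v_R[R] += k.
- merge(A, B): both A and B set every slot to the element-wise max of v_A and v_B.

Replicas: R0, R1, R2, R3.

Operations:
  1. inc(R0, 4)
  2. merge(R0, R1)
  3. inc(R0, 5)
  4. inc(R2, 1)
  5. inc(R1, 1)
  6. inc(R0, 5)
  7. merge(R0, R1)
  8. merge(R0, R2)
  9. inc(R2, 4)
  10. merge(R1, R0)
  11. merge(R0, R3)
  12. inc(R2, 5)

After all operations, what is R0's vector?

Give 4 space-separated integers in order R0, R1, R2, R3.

Op 1: inc R0 by 4 -> R0=(4,0,0,0) value=4
Op 2: merge R0<->R1 -> R0=(4,0,0,0) R1=(4,0,0,0)
Op 3: inc R0 by 5 -> R0=(9,0,0,0) value=9
Op 4: inc R2 by 1 -> R2=(0,0,1,0) value=1
Op 5: inc R1 by 1 -> R1=(4,1,0,0) value=5
Op 6: inc R0 by 5 -> R0=(14,0,0,0) value=14
Op 7: merge R0<->R1 -> R0=(14,1,0,0) R1=(14,1,0,0)
Op 8: merge R0<->R2 -> R0=(14,1,1,0) R2=(14,1,1,0)
Op 9: inc R2 by 4 -> R2=(14,1,5,0) value=20
Op 10: merge R1<->R0 -> R1=(14,1,1,0) R0=(14,1,1,0)
Op 11: merge R0<->R3 -> R0=(14,1,1,0) R3=(14,1,1,0)
Op 12: inc R2 by 5 -> R2=(14,1,10,0) value=25

Answer: 14 1 1 0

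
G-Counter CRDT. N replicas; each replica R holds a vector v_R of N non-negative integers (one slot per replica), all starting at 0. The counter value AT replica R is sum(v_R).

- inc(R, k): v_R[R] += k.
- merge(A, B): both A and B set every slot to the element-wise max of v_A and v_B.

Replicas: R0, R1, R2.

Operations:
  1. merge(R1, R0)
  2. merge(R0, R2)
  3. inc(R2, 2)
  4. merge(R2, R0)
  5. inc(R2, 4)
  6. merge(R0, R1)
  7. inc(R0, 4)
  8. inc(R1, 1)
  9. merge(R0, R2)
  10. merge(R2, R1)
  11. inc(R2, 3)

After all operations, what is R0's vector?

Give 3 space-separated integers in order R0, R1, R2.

Answer: 4 0 6

Derivation:
Op 1: merge R1<->R0 -> R1=(0,0,0) R0=(0,0,0)
Op 2: merge R0<->R2 -> R0=(0,0,0) R2=(0,0,0)
Op 3: inc R2 by 2 -> R2=(0,0,2) value=2
Op 4: merge R2<->R0 -> R2=(0,0,2) R0=(0,0,2)
Op 5: inc R2 by 4 -> R2=(0,0,6) value=6
Op 6: merge R0<->R1 -> R0=(0,0,2) R1=(0,0,2)
Op 7: inc R0 by 4 -> R0=(4,0,2) value=6
Op 8: inc R1 by 1 -> R1=(0,1,2) value=3
Op 9: merge R0<->R2 -> R0=(4,0,6) R2=(4,0,6)
Op 10: merge R2<->R1 -> R2=(4,1,6) R1=(4,1,6)
Op 11: inc R2 by 3 -> R2=(4,1,9) value=14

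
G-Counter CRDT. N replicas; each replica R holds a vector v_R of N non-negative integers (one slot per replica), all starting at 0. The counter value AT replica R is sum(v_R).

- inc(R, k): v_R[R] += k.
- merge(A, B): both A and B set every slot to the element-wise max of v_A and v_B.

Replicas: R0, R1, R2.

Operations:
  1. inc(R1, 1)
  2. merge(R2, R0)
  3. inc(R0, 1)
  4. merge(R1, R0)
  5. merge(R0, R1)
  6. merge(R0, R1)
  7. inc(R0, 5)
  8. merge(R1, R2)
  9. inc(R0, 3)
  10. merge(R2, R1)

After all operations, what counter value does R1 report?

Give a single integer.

Op 1: inc R1 by 1 -> R1=(0,1,0) value=1
Op 2: merge R2<->R0 -> R2=(0,0,0) R0=(0,0,0)
Op 3: inc R0 by 1 -> R0=(1,0,0) value=1
Op 4: merge R1<->R0 -> R1=(1,1,0) R0=(1,1,0)
Op 5: merge R0<->R1 -> R0=(1,1,0) R1=(1,1,0)
Op 6: merge R0<->R1 -> R0=(1,1,0) R1=(1,1,0)
Op 7: inc R0 by 5 -> R0=(6,1,0) value=7
Op 8: merge R1<->R2 -> R1=(1,1,0) R2=(1,1,0)
Op 9: inc R0 by 3 -> R0=(9,1,0) value=10
Op 10: merge R2<->R1 -> R2=(1,1,0) R1=(1,1,0)

Answer: 2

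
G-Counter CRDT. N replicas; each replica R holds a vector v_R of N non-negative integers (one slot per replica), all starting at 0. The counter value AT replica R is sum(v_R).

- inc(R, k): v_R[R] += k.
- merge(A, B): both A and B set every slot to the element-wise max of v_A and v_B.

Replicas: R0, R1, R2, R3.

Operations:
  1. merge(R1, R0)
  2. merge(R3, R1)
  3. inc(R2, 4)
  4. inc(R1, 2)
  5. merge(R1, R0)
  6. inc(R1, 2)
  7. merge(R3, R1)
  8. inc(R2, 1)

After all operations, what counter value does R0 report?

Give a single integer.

Answer: 2

Derivation:
Op 1: merge R1<->R0 -> R1=(0,0,0,0) R0=(0,0,0,0)
Op 2: merge R3<->R1 -> R3=(0,0,0,0) R1=(0,0,0,0)
Op 3: inc R2 by 4 -> R2=(0,0,4,0) value=4
Op 4: inc R1 by 2 -> R1=(0,2,0,0) value=2
Op 5: merge R1<->R0 -> R1=(0,2,0,0) R0=(0,2,0,0)
Op 6: inc R1 by 2 -> R1=(0,4,0,0) value=4
Op 7: merge R3<->R1 -> R3=(0,4,0,0) R1=(0,4,0,0)
Op 8: inc R2 by 1 -> R2=(0,0,5,0) value=5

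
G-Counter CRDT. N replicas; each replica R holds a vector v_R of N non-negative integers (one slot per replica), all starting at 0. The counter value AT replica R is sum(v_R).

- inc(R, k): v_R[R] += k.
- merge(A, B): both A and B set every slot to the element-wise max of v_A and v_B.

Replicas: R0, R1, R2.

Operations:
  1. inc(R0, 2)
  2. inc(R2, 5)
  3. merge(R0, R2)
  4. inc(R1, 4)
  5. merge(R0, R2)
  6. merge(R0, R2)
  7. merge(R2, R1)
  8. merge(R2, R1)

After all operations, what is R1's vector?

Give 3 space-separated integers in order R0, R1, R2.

Answer: 2 4 5

Derivation:
Op 1: inc R0 by 2 -> R0=(2,0,0) value=2
Op 2: inc R2 by 5 -> R2=(0,0,5) value=5
Op 3: merge R0<->R2 -> R0=(2,0,5) R2=(2,0,5)
Op 4: inc R1 by 4 -> R1=(0,4,0) value=4
Op 5: merge R0<->R2 -> R0=(2,0,5) R2=(2,0,5)
Op 6: merge R0<->R2 -> R0=(2,0,5) R2=(2,0,5)
Op 7: merge R2<->R1 -> R2=(2,4,5) R1=(2,4,5)
Op 8: merge R2<->R1 -> R2=(2,4,5) R1=(2,4,5)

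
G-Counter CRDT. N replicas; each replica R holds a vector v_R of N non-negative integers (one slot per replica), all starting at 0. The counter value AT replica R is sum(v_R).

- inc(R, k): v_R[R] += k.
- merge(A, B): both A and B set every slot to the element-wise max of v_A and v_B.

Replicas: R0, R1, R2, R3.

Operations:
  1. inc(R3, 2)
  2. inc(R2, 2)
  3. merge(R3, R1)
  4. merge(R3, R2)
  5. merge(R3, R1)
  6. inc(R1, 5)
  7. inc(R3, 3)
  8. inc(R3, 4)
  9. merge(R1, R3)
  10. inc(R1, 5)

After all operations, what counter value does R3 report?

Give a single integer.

Op 1: inc R3 by 2 -> R3=(0,0,0,2) value=2
Op 2: inc R2 by 2 -> R2=(0,0,2,0) value=2
Op 3: merge R3<->R1 -> R3=(0,0,0,2) R1=(0,0,0,2)
Op 4: merge R3<->R2 -> R3=(0,0,2,2) R2=(0,0,2,2)
Op 5: merge R3<->R1 -> R3=(0,0,2,2) R1=(0,0,2,2)
Op 6: inc R1 by 5 -> R1=(0,5,2,2) value=9
Op 7: inc R3 by 3 -> R3=(0,0,2,5) value=7
Op 8: inc R3 by 4 -> R3=(0,0,2,9) value=11
Op 9: merge R1<->R3 -> R1=(0,5,2,9) R3=(0,5,2,9)
Op 10: inc R1 by 5 -> R1=(0,10,2,9) value=21

Answer: 16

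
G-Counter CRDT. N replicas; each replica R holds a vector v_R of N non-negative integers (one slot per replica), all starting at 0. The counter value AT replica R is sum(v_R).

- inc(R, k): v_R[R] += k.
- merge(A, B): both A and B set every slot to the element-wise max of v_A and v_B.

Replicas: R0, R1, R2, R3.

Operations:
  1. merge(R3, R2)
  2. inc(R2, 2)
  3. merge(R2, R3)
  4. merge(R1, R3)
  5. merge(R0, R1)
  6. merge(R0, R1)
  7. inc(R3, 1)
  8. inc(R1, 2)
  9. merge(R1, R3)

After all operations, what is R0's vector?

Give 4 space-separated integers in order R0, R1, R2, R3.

Answer: 0 0 2 0

Derivation:
Op 1: merge R3<->R2 -> R3=(0,0,0,0) R2=(0,0,0,0)
Op 2: inc R2 by 2 -> R2=(0,0,2,0) value=2
Op 3: merge R2<->R3 -> R2=(0,0,2,0) R3=(0,0,2,0)
Op 4: merge R1<->R3 -> R1=(0,0,2,0) R3=(0,0,2,0)
Op 5: merge R0<->R1 -> R0=(0,0,2,0) R1=(0,0,2,0)
Op 6: merge R0<->R1 -> R0=(0,0,2,0) R1=(0,0,2,0)
Op 7: inc R3 by 1 -> R3=(0,0,2,1) value=3
Op 8: inc R1 by 2 -> R1=(0,2,2,0) value=4
Op 9: merge R1<->R3 -> R1=(0,2,2,1) R3=(0,2,2,1)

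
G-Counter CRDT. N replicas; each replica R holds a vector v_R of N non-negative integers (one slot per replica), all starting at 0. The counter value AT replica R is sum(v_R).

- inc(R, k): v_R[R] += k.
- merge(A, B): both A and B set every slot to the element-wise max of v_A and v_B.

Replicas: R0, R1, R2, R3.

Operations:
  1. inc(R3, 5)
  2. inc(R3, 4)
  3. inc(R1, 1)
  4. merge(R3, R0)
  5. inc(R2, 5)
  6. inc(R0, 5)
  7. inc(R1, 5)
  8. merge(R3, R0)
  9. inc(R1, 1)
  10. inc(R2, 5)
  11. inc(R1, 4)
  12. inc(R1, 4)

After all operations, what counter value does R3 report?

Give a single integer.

Answer: 14

Derivation:
Op 1: inc R3 by 5 -> R3=(0,0,0,5) value=5
Op 2: inc R3 by 4 -> R3=(0,0,0,9) value=9
Op 3: inc R1 by 1 -> R1=(0,1,0,0) value=1
Op 4: merge R3<->R0 -> R3=(0,0,0,9) R0=(0,0,0,9)
Op 5: inc R2 by 5 -> R2=(0,0,5,0) value=5
Op 6: inc R0 by 5 -> R0=(5,0,0,9) value=14
Op 7: inc R1 by 5 -> R1=(0,6,0,0) value=6
Op 8: merge R3<->R0 -> R3=(5,0,0,9) R0=(5,0,0,9)
Op 9: inc R1 by 1 -> R1=(0,7,0,0) value=7
Op 10: inc R2 by 5 -> R2=(0,0,10,0) value=10
Op 11: inc R1 by 4 -> R1=(0,11,0,0) value=11
Op 12: inc R1 by 4 -> R1=(0,15,0,0) value=15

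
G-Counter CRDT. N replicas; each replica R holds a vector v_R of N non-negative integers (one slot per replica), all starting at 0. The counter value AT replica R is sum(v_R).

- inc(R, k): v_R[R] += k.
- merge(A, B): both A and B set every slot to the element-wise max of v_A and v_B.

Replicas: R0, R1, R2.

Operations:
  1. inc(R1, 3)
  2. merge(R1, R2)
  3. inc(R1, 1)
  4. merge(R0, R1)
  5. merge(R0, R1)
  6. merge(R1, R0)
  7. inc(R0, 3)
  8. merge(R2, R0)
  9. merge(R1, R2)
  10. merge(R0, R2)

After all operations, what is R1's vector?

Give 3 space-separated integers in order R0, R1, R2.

Answer: 3 4 0

Derivation:
Op 1: inc R1 by 3 -> R1=(0,3,0) value=3
Op 2: merge R1<->R2 -> R1=(0,3,0) R2=(0,3,0)
Op 3: inc R1 by 1 -> R1=(0,4,0) value=4
Op 4: merge R0<->R1 -> R0=(0,4,0) R1=(0,4,0)
Op 5: merge R0<->R1 -> R0=(0,4,0) R1=(0,4,0)
Op 6: merge R1<->R0 -> R1=(0,4,0) R0=(0,4,0)
Op 7: inc R0 by 3 -> R0=(3,4,0) value=7
Op 8: merge R2<->R0 -> R2=(3,4,0) R0=(3,4,0)
Op 9: merge R1<->R2 -> R1=(3,4,0) R2=(3,4,0)
Op 10: merge R0<->R2 -> R0=(3,4,0) R2=(3,4,0)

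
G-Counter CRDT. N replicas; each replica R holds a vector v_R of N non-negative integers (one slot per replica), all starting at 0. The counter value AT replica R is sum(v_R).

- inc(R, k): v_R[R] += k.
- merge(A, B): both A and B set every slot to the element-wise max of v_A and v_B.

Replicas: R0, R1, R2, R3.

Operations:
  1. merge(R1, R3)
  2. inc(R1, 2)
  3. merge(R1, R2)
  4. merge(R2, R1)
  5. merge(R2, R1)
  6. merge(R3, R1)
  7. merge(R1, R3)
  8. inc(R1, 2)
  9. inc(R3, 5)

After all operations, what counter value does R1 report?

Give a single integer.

Op 1: merge R1<->R3 -> R1=(0,0,0,0) R3=(0,0,0,0)
Op 2: inc R1 by 2 -> R1=(0,2,0,0) value=2
Op 3: merge R1<->R2 -> R1=(0,2,0,0) R2=(0,2,0,0)
Op 4: merge R2<->R1 -> R2=(0,2,0,0) R1=(0,2,0,0)
Op 5: merge R2<->R1 -> R2=(0,2,0,0) R1=(0,2,0,0)
Op 6: merge R3<->R1 -> R3=(0,2,0,0) R1=(0,2,0,0)
Op 7: merge R1<->R3 -> R1=(0,2,0,0) R3=(0,2,0,0)
Op 8: inc R1 by 2 -> R1=(0,4,0,0) value=4
Op 9: inc R3 by 5 -> R3=(0,2,0,5) value=7

Answer: 4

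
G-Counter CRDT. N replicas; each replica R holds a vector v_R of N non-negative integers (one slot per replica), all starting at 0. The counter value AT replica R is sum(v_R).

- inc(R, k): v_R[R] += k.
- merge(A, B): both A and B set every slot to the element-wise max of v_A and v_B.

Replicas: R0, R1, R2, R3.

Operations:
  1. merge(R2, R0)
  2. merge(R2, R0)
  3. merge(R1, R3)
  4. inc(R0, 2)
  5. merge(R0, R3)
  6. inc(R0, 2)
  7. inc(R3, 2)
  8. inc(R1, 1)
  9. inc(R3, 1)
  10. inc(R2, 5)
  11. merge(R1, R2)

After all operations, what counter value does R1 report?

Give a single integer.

Answer: 6

Derivation:
Op 1: merge R2<->R0 -> R2=(0,0,0,0) R0=(0,0,0,0)
Op 2: merge R2<->R0 -> R2=(0,0,0,0) R0=(0,0,0,0)
Op 3: merge R1<->R3 -> R1=(0,0,0,0) R3=(0,0,0,0)
Op 4: inc R0 by 2 -> R0=(2,0,0,0) value=2
Op 5: merge R0<->R3 -> R0=(2,0,0,0) R3=(2,0,0,0)
Op 6: inc R0 by 2 -> R0=(4,0,0,0) value=4
Op 7: inc R3 by 2 -> R3=(2,0,0,2) value=4
Op 8: inc R1 by 1 -> R1=(0,1,0,0) value=1
Op 9: inc R3 by 1 -> R3=(2,0,0,3) value=5
Op 10: inc R2 by 5 -> R2=(0,0,5,0) value=5
Op 11: merge R1<->R2 -> R1=(0,1,5,0) R2=(0,1,5,0)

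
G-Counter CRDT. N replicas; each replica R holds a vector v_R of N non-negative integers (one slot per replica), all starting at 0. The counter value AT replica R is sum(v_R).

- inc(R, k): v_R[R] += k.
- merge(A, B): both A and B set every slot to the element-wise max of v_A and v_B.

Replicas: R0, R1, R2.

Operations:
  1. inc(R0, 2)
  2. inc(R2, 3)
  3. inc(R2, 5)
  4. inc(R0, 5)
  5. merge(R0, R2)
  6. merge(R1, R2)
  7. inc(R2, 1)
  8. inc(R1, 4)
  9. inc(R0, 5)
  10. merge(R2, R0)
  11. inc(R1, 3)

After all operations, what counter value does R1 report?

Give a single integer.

Answer: 22

Derivation:
Op 1: inc R0 by 2 -> R0=(2,0,0) value=2
Op 2: inc R2 by 3 -> R2=(0,0,3) value=3
Op 3: inc R2 by 5 -> R2=(0,0,8) value=8
Op 4: inc R0 by 5 -> R0=(7,0,0) value=7
Op 5: merge R0<->R2 -> R0=(7,0,8) R2=(7,0,8)
Op 6: merge R1<->R2 -> R1=(7,0,8) R2=(7,0,8)
Op 7: inc R2 by 1 -> R2=(7,0,9) value=16
Op 8: inc R1 by 4 -> R1=(7,4,8) value=19
Op 9: inc R0 by 5 -> R0=(12,0,8) value=20
Op 10: merge R2<->R0 -> R2=(12,0,9) R0=(12,0,9)
Op 11: inc R1 by 3 -> R1=(7,7,8) value=22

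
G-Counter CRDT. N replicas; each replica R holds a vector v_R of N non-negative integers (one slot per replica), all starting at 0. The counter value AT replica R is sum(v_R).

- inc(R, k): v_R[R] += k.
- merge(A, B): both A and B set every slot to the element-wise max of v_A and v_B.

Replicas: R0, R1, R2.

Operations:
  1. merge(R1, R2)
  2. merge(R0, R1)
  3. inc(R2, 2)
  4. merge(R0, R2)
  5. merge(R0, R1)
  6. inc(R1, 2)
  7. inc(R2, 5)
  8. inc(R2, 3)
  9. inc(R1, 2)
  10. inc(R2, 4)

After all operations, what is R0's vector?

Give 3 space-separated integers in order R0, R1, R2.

Answer: 0 0 2

Derivation:
Op 1: merge R1<->R2 -> R1=(0,0,0) R2=(0,0,0)
Op 2: merge R0<->R1 -> R0=(0,0,0) R1=(0,0,0)
Op 3: inc R2 by 2 -> R2=(0,0,2) value=2
Op 4: merge R0<->R2 -> R0=(0,0,2) R2=(0,0,2)
Op 5: merge R0<->R1 -> R0=(0,0,2) R1=(0,0,2)
Op 6: inc R1 by 2 -> R1=(0,2,2) value=4
Op 7: inc R2 by 5 -> R2=(0,0,7) value=7
Op 8: inc R2 by 3 -> R2=(0,0,10) value=10
Op 9: inc R1 by 2 -> R1=(0,4,2) value=6
Op 10: inc R2 by 4 -> R2=(0,0,14) value=14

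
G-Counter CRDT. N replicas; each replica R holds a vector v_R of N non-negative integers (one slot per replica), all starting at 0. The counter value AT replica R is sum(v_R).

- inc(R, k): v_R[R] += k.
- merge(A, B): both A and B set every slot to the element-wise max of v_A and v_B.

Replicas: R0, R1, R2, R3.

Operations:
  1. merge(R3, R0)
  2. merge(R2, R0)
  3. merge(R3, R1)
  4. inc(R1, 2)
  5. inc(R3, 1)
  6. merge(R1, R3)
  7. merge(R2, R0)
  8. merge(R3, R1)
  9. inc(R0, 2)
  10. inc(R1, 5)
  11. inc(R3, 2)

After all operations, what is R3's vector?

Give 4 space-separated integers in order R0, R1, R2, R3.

Answer: 0 2 0 3

Derivation:
Op 1: merge R3<->R0 -> R3=(0,0,0,0) R0=(0,0,0,0)
Op 2: merge R2<->R0 -> R2=(0,0,0,0) R0=(0,0,0,0)
Op 3: merge R3<->R1 -> R3=(0,0,0,0) R1=(0,0,0,0)
Op 4: inc R1 by 2 -> R1=(0,2,0,0) value=2
Op 5: inc R3 by 1 -> R3=(0,0,0,1) value=1
Op 6: merge R1<->R3 -> R1=(0,2,0,1) R3=(0,2,0,1)
Op 7: merge R2<->R0 -> R2=(0,0,0,0) R0=(0,0,0,0)
Op 8: merge R3<->R1 -> R3=(0,2,0,1) R1=(0,2,0,1)
Op 9: inc R0 by 2 -> R0=(2,0,0,0) value=2
Op 10: inc R1 by 5 -> R1=(0,7,0,1) value=8
Op 11: inc R3 by 2 -> R3=(0,2,0,3) value=5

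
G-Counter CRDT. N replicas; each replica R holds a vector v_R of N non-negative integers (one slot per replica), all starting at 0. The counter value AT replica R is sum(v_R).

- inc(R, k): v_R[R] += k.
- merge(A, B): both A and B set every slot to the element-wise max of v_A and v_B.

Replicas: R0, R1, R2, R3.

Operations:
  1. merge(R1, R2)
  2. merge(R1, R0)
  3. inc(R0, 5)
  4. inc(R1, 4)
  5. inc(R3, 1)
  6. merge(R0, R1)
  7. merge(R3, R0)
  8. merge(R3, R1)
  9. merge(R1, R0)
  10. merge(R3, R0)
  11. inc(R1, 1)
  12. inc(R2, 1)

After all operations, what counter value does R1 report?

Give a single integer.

Op 1: merge R1<->R2 -> R1=(0,0,0,0) R2=(0,0,0,0)
Op 2: merge R1<->R0 -> R1=(0,0,0,0) R0=(0,0,0,0)
Op 3: inc R0 by 5 -> R0=(5,0,0,0) value=5
Op 4: inc R1 by 4 -> R1=(0,4,0,0) value=4
Op 5: inc R3 by 1 -> R3=(0,0,0,1) value=1
Op 6: merge R0<->R1 -> R0=(5,4,0,0) R1=(5,4,0,0)
Op 7: merge R3<->R0 -> R3=(5,4,0,1) R0=(5,4,0,1)
Op 8: merge R3<->R1 -> R3=(5,4,0,1) R1=(5,4,0,1)
Op 9: merge R1<->R0 -> R1=(5,4,0,1) R0=(5,4,0,1)
Op 10: merge R3<->R0 -> R3=(5,4,0,1) R0=(5,4,0,1)
Op 11: inc R1 by 1 -> R1=(5,5,0,1) value=11
Op 12: inc R2 by 1 -> R2=(0,0,1,0) value=1

Answer: 11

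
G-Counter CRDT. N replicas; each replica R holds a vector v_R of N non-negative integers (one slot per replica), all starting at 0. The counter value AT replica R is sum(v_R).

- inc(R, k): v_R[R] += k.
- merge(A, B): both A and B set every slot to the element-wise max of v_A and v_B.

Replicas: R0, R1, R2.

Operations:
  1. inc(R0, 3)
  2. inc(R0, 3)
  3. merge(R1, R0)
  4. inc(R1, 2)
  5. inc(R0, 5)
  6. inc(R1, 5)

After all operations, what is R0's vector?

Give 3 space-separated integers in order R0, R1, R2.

Op 1: inc R0 by 3 -> R0=(3,0,0) value=3
Op 2: inc R0 by 3 -> R0=(6,0,0) value=6
Op 3: merge R1<->R0 -> R1=(6,0,0) R0=(6,0,0)
Op 4: inc R1 by 2 -> R1=(6,2,0) value=8
Op 5: inc R0 by 5 -> R0=(11,0,0) value=11
Op 6: inc R1 by 5 -> R1=(6,7,0) value=13

Answer: 11 0 0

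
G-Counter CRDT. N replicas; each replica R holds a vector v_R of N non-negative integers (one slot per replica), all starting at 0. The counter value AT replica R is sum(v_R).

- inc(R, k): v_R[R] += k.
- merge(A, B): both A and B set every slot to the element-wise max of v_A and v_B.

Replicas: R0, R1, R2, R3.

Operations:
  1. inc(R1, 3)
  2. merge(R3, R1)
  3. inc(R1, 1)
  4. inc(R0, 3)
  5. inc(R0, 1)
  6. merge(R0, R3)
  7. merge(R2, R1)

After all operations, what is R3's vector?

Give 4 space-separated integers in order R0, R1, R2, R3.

Answer: 4 3 0 0

Derivation:
Op 1: inc R1 by 3 -> R1=(0,3,0,0) value=3
Op 2: merge R3<->R1 -> R3=(0,3,0,0) R1=(0,3,0,0)
Op 3: inc R1 by 1 -> R1=(0,4,0,0) value=4
Op 4: inc R0 by 3 -> R0=(3,0,0,0) value=3
Op 5: inc R0 by 1 -> R0=(4,0,0,0) value=4
Op 6: merge R0<->R3 -> R0=(4,3,0,0) R3=(4,3,0,0)
Op 7: merge R2<->R1 -> R2=(0,4,0,0) R1=(0,4,0,0)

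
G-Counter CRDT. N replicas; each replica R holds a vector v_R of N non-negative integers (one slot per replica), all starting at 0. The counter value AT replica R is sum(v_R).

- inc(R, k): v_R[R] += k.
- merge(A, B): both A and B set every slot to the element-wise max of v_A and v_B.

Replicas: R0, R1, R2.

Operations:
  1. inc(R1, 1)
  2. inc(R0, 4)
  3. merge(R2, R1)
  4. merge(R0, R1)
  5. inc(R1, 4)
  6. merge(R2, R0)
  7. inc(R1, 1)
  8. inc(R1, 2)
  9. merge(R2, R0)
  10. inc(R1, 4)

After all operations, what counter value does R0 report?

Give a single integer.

Op 1: inc R1 by 1 -> R1=(0,1,0) value=1
Op 2: inc R0 by 4 -> R0=(4,0,0) value=4
Op 3: merge R2<->R1 -> R2=(0,1,0) R1=(0,1,0)
Op 4: merge R0<->R1 -> R0=(4,1,0) R1=(4,1,0)
Op 5: inc R1 by 4 -> R1=(4,5,0) value=9
Op 6: merge R2<->R0 -> R2=(4,1,0) R0=(4,1,0)
Op 7: inc R1 by 1 -> R1=(4,6,0) value=10
Op 8: inc R1 by 2 -> R1=(4,8,0) value=12
Op 9: merge R2<->R0 -> R2=(4,1,0) R0=(4,1,0)
Op 10: inc R1 by 4 -> R1=(4,12,0) value=16

Answer: 5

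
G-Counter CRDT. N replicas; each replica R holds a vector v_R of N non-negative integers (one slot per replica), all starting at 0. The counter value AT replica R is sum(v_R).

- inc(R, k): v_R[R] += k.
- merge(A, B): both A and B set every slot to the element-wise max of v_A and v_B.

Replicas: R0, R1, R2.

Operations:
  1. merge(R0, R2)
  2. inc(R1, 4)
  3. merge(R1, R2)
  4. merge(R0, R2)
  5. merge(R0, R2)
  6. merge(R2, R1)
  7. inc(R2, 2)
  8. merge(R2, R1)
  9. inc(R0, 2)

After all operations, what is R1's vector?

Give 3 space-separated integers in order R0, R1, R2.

Op 1: merge R0<->R2 -> R0=(0,0,0) R2=(0,0,0)
Op 2: inc R1 by 4 -> R1=(0,4,0) value=4
Op 3: merge R1<->R2 -> R1=(0,4,0) R2=(0,4,0)
Op 4: merge R0<->R2 -> R0=(0,4,0) R2=(0,4,0)
Op 5: merge R0<->R2 -> R0=(0,4,0) R2=(0,4,0)
Op 6: merge R2<->R1 -> R2=(0,4,0) R1=(0,4,0)
Op 7: inc R2 by 2 -> R2=(0,4,2) value=6
Op 8: merge R2<->R1 -> R2=(0,4,2) R1=(0,4,2)
Op 9: inc R0 by 2 -> R0=(2,4,0) value=6

Answer: 0 4 2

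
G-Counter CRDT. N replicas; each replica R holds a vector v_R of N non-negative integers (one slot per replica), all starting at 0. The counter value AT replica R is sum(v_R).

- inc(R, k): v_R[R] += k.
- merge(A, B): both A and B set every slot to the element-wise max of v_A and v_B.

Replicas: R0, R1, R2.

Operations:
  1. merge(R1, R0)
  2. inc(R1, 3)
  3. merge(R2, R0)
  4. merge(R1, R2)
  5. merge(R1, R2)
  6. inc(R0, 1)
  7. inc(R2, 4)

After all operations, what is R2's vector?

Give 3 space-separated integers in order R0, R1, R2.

Op 1: merge R1<->R0 -> R1=(0,0,0) R0=(0,0,0)
Op 2: inc R1 by 3 -> R1=(0,3,0) value=3
Op 3: merge R2<->R0 -> R2=(0,0,0) R0=(0,0,0)
Op 4: merge R1<->R2 -> R1=(0,3,0) R2=(0,3,0)
Op 5: merge R1<->R2 -> R1=(0,3,0) R2=(0,3,0)
Op 6: inc R0 by 1 -> R0=(1,0,0) value=1
Op 7: inc R2 by 4 -> R2=(0,3,4) value=7

Answer: 0 3 4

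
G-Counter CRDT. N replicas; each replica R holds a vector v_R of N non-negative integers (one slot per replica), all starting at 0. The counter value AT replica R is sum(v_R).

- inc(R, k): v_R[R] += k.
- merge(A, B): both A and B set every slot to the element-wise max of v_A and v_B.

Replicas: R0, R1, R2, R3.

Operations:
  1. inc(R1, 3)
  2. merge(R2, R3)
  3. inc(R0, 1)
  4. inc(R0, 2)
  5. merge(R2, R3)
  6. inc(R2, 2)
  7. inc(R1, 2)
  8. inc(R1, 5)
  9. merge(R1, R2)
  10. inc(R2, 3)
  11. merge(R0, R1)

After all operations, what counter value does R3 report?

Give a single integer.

Answer: 0

Derivation:
Op 1: inc R1 by 3 -> R1=(0,3,0,0) value=3
Op 2: merge R2<->R3 -> R2=(0,0,0,0) R3=(0,0,0,0)
Op 3: inc R0 by 1 -> R0=(1,0,0,0) value=1
Op 4: inc R0 by 2 -> R0=(3,0,0,0) value=3
Op 5: merge R2<->R3 -> R2=(0,0,0,0) R3=(0,0,0,0)
Op 6: inc R2 by 2 -> R2=(0,0,2,0) value=2
Op 7: inc R1 by 2 -> R1=(0,5,0,0) value=5
Op 8: inc R1 by 5 -> R1=(0,10,0,0) value=10
Op 9: merge R1<->R2 -> R1=(0,10,2,0) R2=(0,10,2,0)
Op 10: inc R2 by 3 -> R2=(0,10,5,0) value=15
Op 11: merge R0<->R1 -> R0=(3,10,2,0) R1=(3,10,2,0)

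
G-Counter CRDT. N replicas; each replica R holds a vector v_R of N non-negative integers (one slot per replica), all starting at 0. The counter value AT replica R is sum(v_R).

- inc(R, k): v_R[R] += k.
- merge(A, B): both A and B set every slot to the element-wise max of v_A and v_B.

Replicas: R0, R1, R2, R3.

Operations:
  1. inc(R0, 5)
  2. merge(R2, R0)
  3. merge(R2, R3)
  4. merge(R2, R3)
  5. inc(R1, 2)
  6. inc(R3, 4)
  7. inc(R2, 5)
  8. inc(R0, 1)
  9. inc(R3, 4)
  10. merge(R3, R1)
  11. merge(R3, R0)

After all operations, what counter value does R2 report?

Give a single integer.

Answer: 10

Derivation:
Op 1: inc R0 by 5 -> R0=(5,0,0,0) value=5
Op 2: merge R2<->R0 -> R2=(5,0,0,0) R0=(5,0,0,0)
Op 3: merge R2<->R3 -> R2=(5,0,0,0) R3=(5,0,0,0)
Op 4: merge R2<->R3 -> R2=(5,0,0,0) R3=(5,0,0,0)
Op 5: inc R1 by 2 -> R1=(0,2,0,0) value=2
Op 6: inc R3 by 4 -> R3=(5,0,0,4) value=9
Op 7: inc R2 by 5 -> R2=(5,0,5,0) value=10
Op 8: inc R0 by 1 -> R0=(6,0,0,0) value=6
Op 9: inc R3 by 4 -> R3=(5,0,0,8) value=13
Op 10: merge R3<->R1 -> R3=(5,2,0,8) R1=(5,2,0,8)
Op 11: merge R3<->R0 -> R3=(6,2,0,8) R0=(6,2,0,8)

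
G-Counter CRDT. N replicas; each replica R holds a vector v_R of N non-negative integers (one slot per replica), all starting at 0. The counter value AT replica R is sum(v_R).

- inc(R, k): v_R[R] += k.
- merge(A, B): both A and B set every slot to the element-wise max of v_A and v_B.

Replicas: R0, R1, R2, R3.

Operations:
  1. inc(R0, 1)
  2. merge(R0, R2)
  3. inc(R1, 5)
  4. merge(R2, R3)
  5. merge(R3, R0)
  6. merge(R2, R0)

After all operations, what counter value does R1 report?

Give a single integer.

Op 1: inc R0 by 1 -> R0=(1,0,0,0) value=1
Op 2: merge R0<->R2 -> R0=(1,0,0,0) R2=(1,0,0,0)
Op 3: inc R1 by 5 -> R1=(0,5,0,0) value=5
Op 4: merge R2<->R3 -> R2=(1,0,0,0) R3=(1,0,0,0)
Op 5: merge R3<->R0 -> R3=(1,0,0,0) R0=(1,0,0,0)
Op 6: merge R2<->R0 -> R2=(1,0,0,0) R0=(1,0,0,0)

Answer: 5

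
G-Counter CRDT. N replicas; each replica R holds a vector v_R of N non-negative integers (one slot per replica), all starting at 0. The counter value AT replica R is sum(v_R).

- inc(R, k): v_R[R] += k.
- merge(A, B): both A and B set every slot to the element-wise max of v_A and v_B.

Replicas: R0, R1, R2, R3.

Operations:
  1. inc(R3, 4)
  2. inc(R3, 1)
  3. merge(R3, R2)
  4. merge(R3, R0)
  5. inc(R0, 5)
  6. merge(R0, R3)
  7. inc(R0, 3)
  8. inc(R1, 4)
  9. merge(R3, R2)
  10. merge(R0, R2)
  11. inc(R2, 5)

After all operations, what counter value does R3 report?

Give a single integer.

Answer: 10

Derivation:
Op 1: inc R3 by 4 -> R3=(0,0,0,4) value=4
Op 2: inc R3 by 1 -> R3=(0,0,0,5) value=5
Op 3: merge R3<->R2 -> R3=(0,0,0,5) R2=(0,0,0,5)
Op 4: merge R3<->R0 -> R3=(0,0,0,5) R0=(0,0,0,5)
Op 5: inc R0 by 5 -> R0=(5,0,0,5) value=10
Op 6: merge R0<->R3 -> R0=(5,0,0,5) R3=(5,0,0,5)
Op 7: inc R0 by 3 -> R0=(8,0,0,5) value=13
Op 8: inc R1 by 4 -> R1=(0,4,0,0) value=4
Op 9: merge R3<->R2 -> R3=(5,0,0,5) R2=(5,0,0,5)
Op 10: merge R0<->R2 -> R0=(8,0,0,5) R2=(8,0,0,5)
Op 11: inc R2 by 5 -> R2=(8,0,5,5) value=18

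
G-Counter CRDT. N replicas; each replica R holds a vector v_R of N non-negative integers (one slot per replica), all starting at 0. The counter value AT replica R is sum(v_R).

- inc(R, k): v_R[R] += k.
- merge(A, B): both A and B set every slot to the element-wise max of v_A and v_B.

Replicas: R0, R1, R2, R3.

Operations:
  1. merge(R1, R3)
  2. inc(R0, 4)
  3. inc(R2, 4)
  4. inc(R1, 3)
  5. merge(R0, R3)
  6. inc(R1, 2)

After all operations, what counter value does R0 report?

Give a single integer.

Answer: 4

Derivation:
Op 1: merge R1<->R3 -> R1=(0,0,0,0) R3=(0,0,0,0)
Op 2: inc R0 by 4 -> R0=(4,0,0,0) value=4
Op 3: inc R2 by 4 -> R2=(0,0,4,0) value=4
Op 4: inc R1 by 3 -> R1=(0,3,0,0) value=3
Op 5: merge R0<->R3 -> R0=(4,0,0,0) R3=(4,0,0,0)
Op 6: inc R1 by 2 -> R1=(0,5,0,0) value=5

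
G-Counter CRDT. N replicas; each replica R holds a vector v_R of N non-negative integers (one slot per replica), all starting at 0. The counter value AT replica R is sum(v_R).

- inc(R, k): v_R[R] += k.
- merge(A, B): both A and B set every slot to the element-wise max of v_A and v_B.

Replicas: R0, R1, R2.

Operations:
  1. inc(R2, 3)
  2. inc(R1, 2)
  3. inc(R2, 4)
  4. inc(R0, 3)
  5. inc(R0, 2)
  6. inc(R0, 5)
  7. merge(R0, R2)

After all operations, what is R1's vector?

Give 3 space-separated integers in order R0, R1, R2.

Op 1: inc R2 by 3 -> R2=(0,0,3) value=3
Op 2: inc R1 by 2 -> R1=(0,2,0) value=2
Op 3: inc R2 by 4 -> R2=(0,0,7) value=7
Op 4: inc R0 by 3 -> R0=(3,0,0) value=3
Op 5: inc R0 by 2 -> R0=(5,0,0) value=5
Op 6: inc R0 by 5 -> R0=(10,0,0) value=10
Op 7: merge R0<->R2 -> R0=(10,0,7) R2=(10,0,7)

Answer: 0 2 0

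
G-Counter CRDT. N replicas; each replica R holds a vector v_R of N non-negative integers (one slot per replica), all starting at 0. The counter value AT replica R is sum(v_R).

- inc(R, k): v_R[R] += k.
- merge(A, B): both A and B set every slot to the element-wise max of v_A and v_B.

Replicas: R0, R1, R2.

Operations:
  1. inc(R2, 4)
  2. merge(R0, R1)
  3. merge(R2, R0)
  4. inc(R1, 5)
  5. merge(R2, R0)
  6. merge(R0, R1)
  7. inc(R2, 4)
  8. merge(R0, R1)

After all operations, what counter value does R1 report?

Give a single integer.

Op 1: inc R2 by 4 -> R2=(0,0,4) value=4
Op 2: merge R0<->R1 -> R0=(0,0,0) R1=(0,0,0)
Op 3: merge R2<->R0 -> R2=(0,0,4) R0=(0,0,4)
Op 4: inc R1 by 5 -> R1=(0,5,0) value=5
Op 5: merge R2<->R0 -> R2=(0,0,4) R0=(0,0,4)
Op 6: merge R0<->R1 -> R0=(0,5,4) R1=(0,5,4)
Op 7: inc R2 by 4 -> R2=(0,0,8) value=8
Op 8: merge R0<->R1 -> R0=(0,5,4) R1=(0,5,4)

Answer: 9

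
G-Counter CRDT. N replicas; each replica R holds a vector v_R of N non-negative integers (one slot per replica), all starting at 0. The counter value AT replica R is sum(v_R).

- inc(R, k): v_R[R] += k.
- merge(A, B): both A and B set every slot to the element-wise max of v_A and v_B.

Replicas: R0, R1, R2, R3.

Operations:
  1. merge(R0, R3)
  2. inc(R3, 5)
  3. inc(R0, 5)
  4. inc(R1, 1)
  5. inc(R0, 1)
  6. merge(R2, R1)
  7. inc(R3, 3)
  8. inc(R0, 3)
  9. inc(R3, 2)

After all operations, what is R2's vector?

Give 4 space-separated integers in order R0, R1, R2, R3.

Op 1: merge R0<->R3 -> R0=(0,0,0,0) R3=(0,0,0,0)
Op 2: inc R3 by 5 -> R3=(0,0,0,5) value=5
Op 3: inc R0 by 5 -> R0=(5,0,0,0) value=5
Op 4: inc R1 by 1 -> R1=(0,1,0,0) value=1
Op 5: inc R0 by 1 -> R0=(6,0,0,0) value=6
Op 6: merge R2<->R1 -> R2=(0,1,0,0) R1=(0,1,0,0)
Op 7: inc R3 by 3 -> R3=(0,0,0,8) value=8
Op 8: inc R0 by 3 -> R0=(9,0,0,0) value=9
Op 9: inc R3 by 2 -> R3=(0,0,0,10) value=10

Answer: 0 1 0 0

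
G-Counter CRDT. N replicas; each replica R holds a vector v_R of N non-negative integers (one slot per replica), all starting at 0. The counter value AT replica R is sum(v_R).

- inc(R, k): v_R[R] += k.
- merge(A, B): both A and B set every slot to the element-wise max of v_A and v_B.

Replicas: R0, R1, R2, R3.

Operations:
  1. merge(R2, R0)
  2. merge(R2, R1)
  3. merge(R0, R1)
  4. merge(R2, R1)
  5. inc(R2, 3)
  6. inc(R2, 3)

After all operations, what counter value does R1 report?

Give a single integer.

Answer: 0

Derivation:
Op 1: merge R2<->R0 -> R2=(0,0,0,0) R0=(0,0,0,0)
Op 2: merge R2<->R1 -> R2=(0,0,0,0) R1=(0,0,0,0)
Op 3: merge R0<->R1 -> R0=(0,0,0,0) R1=(0,0,0,0)
Op 4: merge R2<->R1 -> R2=(0,0,0,0) R1=(0,0,0,0)
Op 5: inc R2 by 3 -> R2=(0,0,3,0) value=3
Op 6: inc R2 by 3 -> R2=(0,0,6,0) value=6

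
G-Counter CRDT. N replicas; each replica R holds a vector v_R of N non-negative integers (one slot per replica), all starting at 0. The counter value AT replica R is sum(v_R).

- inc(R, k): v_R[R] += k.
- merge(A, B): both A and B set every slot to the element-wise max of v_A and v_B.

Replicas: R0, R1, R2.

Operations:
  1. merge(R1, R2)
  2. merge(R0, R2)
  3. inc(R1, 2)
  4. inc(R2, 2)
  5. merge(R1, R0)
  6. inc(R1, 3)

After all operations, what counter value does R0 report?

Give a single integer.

Op 1: merge R1<->R2 -> R1=(0,0,0) R2=(0,0,0)
Op 2: merge R0<->R2 -> R0=(0,0,0) R2=(0,0,0)
Op 3: inc R1 by 2 -> R1=(0,2,0) value=2
Op 4: inc R2 by 2 -> R2=(0,0,2) value=2
Op 5: merge R1<->R0 -> R1=(0,2,0) R0=(0,2,0)
Op 6: inc R1 by 3 -> R1=(0,5,0) value=5

Answer: 2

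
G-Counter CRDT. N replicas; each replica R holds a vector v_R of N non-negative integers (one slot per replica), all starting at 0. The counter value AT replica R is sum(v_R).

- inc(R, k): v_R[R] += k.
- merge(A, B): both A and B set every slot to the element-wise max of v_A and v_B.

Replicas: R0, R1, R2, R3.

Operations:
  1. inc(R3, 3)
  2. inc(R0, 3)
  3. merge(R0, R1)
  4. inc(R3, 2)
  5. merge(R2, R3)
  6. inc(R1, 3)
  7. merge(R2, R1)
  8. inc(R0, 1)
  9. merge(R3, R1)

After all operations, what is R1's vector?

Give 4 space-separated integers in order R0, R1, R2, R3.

Op 1: inc R3 by 3 -> R3=(0,0,0,3) value=3
Op 2: inc R0 by 3 -> R0=(3,0,0,0) value=3
Op 3: merge R0<->R1 -> R0=(3,0,0,0) R1=(3,0,0,0)
Op 4: inc R3 by 2 -> R3=(0,0,0,5) value=5
Op 5: merge R2<->R3 -> R2=(0,0,0,5) R3=(0,0,0,5)
Op 6: inc R1 by 3 -> R1=(3,3,0,0) value=6
Op 7: merge R2<->R1 -> R2=(3,3,0,5) R1=(3,3,0,5)
Op 8: inc R0 by 1 -> R0=(4,0,0,0) value=4
Op 9: merge R3<->R1 -> R3=(3,3,0,5) R1=(3,3,0,5)

Answer: 3 3 0 5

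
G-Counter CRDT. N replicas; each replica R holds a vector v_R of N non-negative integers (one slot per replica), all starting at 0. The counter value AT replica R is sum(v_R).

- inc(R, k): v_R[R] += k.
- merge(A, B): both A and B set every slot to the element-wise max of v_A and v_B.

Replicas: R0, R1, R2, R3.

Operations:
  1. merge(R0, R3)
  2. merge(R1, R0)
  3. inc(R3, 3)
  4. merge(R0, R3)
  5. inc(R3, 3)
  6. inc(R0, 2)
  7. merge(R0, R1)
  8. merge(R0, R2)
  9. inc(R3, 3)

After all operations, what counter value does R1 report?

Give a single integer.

Op 1: merge R0<->R3 -> R0=(0,0,0,0) R3=(0,0,0,0)
Op 2: merge R1<->R0 -> R1=(0,0,0,0) R0=(0,0,0,0)
Op 3: inc R3 by 3 -> R3=(0,0,0,3) value=3
Op 4: merge R0<->R3 -> R0=(0,0,0,3) R3=(0,0,0,3)
Op 5: inc R3 by 3 -> R3=(0,0,0,6) value=6
Op 6: inc R0 by 2 -> R0=(2,0,0,3) value=5
Op 7: merge R0<->R1 -> R0=(2,0,0,3) R1=(2,0,0,3)
Op 8: merge R0<->R2 -> R0=(2,0,0,3) R2=(2,0,0,3)
Op 9: inc R3 by 3 -> R3=(0,0,0,9) value=9

Answer: 5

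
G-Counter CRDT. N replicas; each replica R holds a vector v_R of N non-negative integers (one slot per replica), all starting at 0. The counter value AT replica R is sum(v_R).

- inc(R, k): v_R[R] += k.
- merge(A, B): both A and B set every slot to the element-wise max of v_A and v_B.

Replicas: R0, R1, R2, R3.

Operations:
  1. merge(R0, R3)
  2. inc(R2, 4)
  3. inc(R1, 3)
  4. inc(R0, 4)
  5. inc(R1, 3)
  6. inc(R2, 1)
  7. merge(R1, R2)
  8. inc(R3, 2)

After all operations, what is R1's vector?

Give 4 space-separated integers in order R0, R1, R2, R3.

Op 1: merge R0<->R3 -> R0=(0,0,0,0) R3=(0,0,0,0)
Op 2: inc R2 by 4 -> R2=(0,0,4,0) value=4
Op 3: inc R1 by 3 -> R1=(0,3,0,0) value=3
Op 4: inc R0 by 4 -> R0=(4,0,0,0) value=4
Op 5: inc R1 by 3 -> R1=(0,6,0,0) value=6
Op 6: inc R2 by 1 -> R2=(0,0,5,0) value=5
Op 7: merge R1<->R2 -> R1=(0,6,5,0) R2=(0,6,5,0)
Op 8: inc R3 by 2 -> R3=(0,0,0,2) value=2

Answer: 0 6 5 0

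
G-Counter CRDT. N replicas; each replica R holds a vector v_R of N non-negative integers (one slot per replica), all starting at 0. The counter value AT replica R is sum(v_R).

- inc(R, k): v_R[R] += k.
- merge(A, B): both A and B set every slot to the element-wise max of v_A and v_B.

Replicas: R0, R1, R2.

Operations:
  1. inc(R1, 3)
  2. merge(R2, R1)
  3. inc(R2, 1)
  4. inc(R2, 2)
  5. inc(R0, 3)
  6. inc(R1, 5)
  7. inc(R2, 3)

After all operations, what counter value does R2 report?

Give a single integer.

Answer: 9

Derivation:
Op 1: inc R1 by 3 -> R1=(0,3,0) value=3
Op 2: merge R2<->R1 -> R2=(0,3,0) R1=(0,3,0)
Op 3: inc R2 by 1 -> R2=(0,3,1) value=4
Op 4: inc R2 by 2 -> R2=(0,3,3) value=6
Op 5: inc R0 by 3 -> R0=(3,0,0) value=3
Op 6: inc R1 by 5 -> R1=(0,8,0) value=8
Op 7: inc R2 by 3 -> R2=(0,3,6) value=9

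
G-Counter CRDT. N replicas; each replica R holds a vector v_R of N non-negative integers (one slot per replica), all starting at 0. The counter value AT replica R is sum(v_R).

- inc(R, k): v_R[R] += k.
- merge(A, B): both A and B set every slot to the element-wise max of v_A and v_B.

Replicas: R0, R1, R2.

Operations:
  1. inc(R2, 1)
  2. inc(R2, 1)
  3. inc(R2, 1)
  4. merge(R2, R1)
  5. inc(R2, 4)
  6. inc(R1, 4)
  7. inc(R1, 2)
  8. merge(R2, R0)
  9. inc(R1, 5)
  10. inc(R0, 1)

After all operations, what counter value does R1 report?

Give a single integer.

Answer: 14

Derivation:
Op 1: inc R2 by 1 -> R2=(0,0,1) value=1
Op 2: inc R2 by 1 -> R2=(0,0,2) value=2
Op 3: inc R2 by 1 -> R2=(0,0,3) value=3
Op 4: merge R2<->R1 -> R2=(0,0,3) R1=(0,0,3)
Op 5: inc R2 by 4 -> R2=(0,0,7) value=7
Op 6: inc R1 by 4 -> R1=(0,4,3) value=7
Op 7: inc R1 by 2 -> R1=(0,6,3) value=9
Op 8: merge R2<->R0 -> R2=(0,0,7) R0=(0,0,7)
Op 9: inc R1 by 5 -> R1=(0,11,3) value=14
Op 10: inc R0 by 1 -> R0=(1,0,7) value=8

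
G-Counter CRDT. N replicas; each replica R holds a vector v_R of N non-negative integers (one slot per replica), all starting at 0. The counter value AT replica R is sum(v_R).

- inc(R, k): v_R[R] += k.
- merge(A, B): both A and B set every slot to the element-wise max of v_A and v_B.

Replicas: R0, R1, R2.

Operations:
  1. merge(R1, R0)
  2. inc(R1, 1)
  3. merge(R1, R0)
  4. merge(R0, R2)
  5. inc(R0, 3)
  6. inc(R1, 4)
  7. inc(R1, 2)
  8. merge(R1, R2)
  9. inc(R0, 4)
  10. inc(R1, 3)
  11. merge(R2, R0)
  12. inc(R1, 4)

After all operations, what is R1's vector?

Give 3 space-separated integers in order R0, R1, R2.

Op 1: merge R1<->R0 -> R1=(0,0,0) R0=(0,0,0)
Op 2: inc R1 by 1 -> R1=(0,1,0) value=1
Op 3: merge R1<->R0 -> R1=(0,1,0) R0=(0,1,0)
Op 4: merge R0<->R2 -> R0=(0,1,0) R2=(0,1,0)
Op 5: inc R0 by 3 -> R0=(3,1,0) value=4
Op 6: inc R1 by 4 -> R1=(0,5,0) value=5
Op 7: inc R1 by 2 -> R1=(0,7,0) value=7
Op 8: merge R1<->R2 -> R1=(0,7,0) R2=(0,7,0)
Op 9: inc R0 by 4 -> R0=(7,1,0) value=8
Op 10: inc R1 by 3 -> R1=(0,10,0) value=10
Op 11: merge R2<->R0 -> R2=(7,7,0) R0=(7,7,0)
Op 12: inc R1 by 4 -> R1=(0,14,0) value=14

Answer: 0 14 0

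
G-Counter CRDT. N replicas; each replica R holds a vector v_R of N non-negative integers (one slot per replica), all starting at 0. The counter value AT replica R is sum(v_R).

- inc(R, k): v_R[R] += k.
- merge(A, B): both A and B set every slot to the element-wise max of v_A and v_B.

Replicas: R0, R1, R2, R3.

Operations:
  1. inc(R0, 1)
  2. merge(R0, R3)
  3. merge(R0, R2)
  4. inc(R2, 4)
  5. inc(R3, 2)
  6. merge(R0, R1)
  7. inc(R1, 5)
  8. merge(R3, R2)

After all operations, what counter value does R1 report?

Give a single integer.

Answer: 6

Derivation:
Op 1: inc R0 by 1 -> R0=(1,0,0,0) value=1
Op 2: merge R0<->R3 -> R0=(1,0,0,0) R3=(1,0,0,0)
Op 3: merge R0<->R2 -> R0=(1,0,0,0) R2=(1,0,0,0)
Op 4: inc R2 by 4 -> R2=(1,0,4,0) value=5
Op 5: inc R3 by 2 -> R3=(1,0,0,2) value=3
Op 6: merge R0<->R1 -> R0=(1,0,0,0) R1=(1,0,0,0)
Op 7: inc R1 by 5 -> R1=(1,5,0,0) value=6
Op 8: merge R3<->R2 -> R3=(1,0,4,2) R2=(1,0,4,2)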